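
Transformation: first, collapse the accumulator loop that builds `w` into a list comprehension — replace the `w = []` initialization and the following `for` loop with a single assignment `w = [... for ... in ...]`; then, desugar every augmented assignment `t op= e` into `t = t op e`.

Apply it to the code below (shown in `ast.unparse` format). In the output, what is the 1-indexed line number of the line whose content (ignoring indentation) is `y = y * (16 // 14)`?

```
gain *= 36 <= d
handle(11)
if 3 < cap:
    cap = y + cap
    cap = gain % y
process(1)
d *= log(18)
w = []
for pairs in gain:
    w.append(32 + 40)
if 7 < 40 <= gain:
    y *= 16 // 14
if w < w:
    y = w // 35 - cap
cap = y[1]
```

10

Transformed code:
gain = gain * (36 <= d)
handle(11)
if 3 < cap:
    cap = y + cap
    cap = gain % y
process(1)
d = d * log(18)
w = [32 + 40 for pairs in gain]
if 7 < 40 <= gain:
    y = y * (16 // 14)
if w < w:
    y = w // 35 - cap
cap = y[1]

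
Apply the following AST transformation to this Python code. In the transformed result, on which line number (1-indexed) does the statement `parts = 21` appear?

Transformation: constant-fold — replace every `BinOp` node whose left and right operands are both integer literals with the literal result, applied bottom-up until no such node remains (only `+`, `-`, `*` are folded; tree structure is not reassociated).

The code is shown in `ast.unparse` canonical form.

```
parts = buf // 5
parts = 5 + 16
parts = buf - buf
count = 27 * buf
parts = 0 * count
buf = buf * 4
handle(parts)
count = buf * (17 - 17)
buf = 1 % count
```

2

Transformed code:
parts = buf // 5
parts = 21
parts = buf - buf
count = 27 * buf
parts = 0 * count
buf = buf * 4
handle(parts)
count = buf * 0
buf = 1 % count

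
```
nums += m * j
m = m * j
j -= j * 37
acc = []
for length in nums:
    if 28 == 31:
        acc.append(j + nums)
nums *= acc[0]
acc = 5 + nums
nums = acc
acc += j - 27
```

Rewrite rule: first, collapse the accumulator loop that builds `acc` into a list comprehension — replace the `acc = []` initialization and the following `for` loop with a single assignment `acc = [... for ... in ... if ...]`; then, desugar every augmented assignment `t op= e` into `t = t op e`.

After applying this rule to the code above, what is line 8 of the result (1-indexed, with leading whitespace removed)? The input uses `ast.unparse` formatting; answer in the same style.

acc = acc + (j - 27)

Transformed code:
nums = nums + m * j
m = m * j
j = j - j * 37
acc = [j + nums for length in nums if 28 == 31]
nums = nums * acc[0]
acc = 5 + nums
nums = acc
acc = acc + (j - 27)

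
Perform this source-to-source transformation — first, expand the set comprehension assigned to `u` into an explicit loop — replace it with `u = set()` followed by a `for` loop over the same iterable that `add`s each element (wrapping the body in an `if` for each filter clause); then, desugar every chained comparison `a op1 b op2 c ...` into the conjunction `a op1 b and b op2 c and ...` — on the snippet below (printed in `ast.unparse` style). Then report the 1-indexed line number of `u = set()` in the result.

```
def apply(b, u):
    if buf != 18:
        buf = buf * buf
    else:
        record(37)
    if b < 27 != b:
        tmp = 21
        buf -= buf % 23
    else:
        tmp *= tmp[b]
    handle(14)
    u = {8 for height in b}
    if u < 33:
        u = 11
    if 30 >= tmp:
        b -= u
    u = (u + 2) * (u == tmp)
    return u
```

Transformed code:
def apply(b, u):
    if buf != 18:
        buf = buf * buf
    else:
        record(37)
    if b < 27 and 27 != b:
        tmp = 21
        buf -= buf % 23
    else:
        tmp *= tmp[b]
    handle(14)
    u = set()
    for height in b:
        u.add(8)
    if u < 33:
        u = 11
    if 30 >= tmp:
        b -= u
    u = (u + 2) * (u == tmp)
    return u

12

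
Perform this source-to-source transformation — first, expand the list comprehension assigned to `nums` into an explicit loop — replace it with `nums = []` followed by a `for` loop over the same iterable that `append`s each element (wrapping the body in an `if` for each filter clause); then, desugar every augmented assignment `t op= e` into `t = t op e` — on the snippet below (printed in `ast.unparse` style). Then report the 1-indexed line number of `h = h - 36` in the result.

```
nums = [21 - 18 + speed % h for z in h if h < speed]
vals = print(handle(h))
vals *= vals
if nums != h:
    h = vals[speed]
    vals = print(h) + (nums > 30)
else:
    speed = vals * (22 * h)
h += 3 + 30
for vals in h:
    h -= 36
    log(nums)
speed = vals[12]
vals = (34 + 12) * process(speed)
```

14

Transformed code:
nums = []
for z in h:
    if h < speed:
        nums.append(21 - 18 + speed % h)
vals = print(handle(h))
vals = vals * vals
if nums != h:
    h = vals[speed]
    vals = print(h) + (nums > 30)
else:
    speed = vals * (22 * h)
h = h + (3 + 30)
for vals in h:
    h = h - 36
    log(nums)
speed = vals[12]
vals = (34 + 12) * process(speed)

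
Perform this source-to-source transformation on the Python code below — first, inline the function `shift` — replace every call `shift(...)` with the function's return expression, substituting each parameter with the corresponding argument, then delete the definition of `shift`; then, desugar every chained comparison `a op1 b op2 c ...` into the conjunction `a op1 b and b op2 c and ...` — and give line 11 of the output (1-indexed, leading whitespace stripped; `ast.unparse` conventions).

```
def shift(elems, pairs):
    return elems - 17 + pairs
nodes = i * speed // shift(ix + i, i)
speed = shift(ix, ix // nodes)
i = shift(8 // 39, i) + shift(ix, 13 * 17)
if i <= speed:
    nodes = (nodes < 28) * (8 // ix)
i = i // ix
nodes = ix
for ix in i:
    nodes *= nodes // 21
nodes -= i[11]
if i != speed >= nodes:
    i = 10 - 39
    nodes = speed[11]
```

if i != speed and speed >= nodes:

Transformed code:
nodes = i * speed // (ix + i - 17 + i)
speed = ix - 17 + ix // nodes
i = 8 // 39 - 17 + i + (ix - 17 + 13 * 17)
if i <= speed:
    nodes = (nodes < 28) * (8 // ix)
i = i // ix
nodes = ix
for ix in i:
    nodes *= nodes // 21
nodes -= i[11]
if i != speed and speed >= nodes:
    i = 10 - 39
    nodes = speed[11]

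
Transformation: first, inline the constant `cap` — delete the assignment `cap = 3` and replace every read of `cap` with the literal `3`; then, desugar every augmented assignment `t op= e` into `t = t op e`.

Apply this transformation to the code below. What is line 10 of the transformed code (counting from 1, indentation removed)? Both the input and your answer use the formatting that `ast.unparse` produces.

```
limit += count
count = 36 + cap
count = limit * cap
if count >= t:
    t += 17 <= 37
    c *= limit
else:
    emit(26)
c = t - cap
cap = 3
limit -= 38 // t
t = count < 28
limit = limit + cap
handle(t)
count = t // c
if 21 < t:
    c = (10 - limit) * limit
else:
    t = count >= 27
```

Transformed code:
limit = limit + count
count = 36 + 3
count = limit * 3
if count >= t:
    t = t + (17 <= 37)
    c = c * limit
else:
    emit(26)
c = t - 3
limit = limit - 38 // t
t = count < 28
limit = limit + 3
handle(t)
count = t // c
if 21 < t:
    c = (10 - limit) * limit
else:
    t = count >= 27

limit = limit - 38 // t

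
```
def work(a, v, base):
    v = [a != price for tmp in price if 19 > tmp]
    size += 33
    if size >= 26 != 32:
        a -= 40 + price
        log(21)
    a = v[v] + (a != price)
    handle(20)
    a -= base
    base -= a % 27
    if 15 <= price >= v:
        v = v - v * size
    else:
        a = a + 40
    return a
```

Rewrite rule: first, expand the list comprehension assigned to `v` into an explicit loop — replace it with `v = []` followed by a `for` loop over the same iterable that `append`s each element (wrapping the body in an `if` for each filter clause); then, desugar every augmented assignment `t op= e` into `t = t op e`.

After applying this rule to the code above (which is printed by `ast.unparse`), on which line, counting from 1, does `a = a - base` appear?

12

Transformed code:
def work(a, v, base):
    v = []
    for tmp in price:
        if 19 > tmp:
            v.append(a != price)
    size = size + 33
    if size >= 26 != 32:
        a = a - (40 + price)
        log(21)
    a = v[v] + (a != price)
    handle(20)
    a = a - base
    base = base - a % 27
    if 15 <= price >= v:
        v = v - v * size
    else:
        a = a + 40
    return a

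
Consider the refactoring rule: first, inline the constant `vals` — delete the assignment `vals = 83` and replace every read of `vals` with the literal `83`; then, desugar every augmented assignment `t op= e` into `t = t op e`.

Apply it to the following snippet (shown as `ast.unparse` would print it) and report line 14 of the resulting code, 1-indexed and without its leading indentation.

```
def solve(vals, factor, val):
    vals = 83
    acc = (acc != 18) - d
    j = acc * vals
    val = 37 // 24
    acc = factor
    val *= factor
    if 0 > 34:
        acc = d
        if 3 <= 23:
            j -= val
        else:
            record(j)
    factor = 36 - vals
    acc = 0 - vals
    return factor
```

acc = 0 - 83

Transformed code:
def solve(vals, factor, val):
    acc = (acc != 18) - d
    j = acc * 83
    val = 37 // 24
    acc = factor
    val = val * factor
    if 0 > 34:
        acc = d
        if 3 <= 23:
            j = j - val
        else:
            record(j)
    factor = 36 - 83
    acc = 0 - 83
    return factor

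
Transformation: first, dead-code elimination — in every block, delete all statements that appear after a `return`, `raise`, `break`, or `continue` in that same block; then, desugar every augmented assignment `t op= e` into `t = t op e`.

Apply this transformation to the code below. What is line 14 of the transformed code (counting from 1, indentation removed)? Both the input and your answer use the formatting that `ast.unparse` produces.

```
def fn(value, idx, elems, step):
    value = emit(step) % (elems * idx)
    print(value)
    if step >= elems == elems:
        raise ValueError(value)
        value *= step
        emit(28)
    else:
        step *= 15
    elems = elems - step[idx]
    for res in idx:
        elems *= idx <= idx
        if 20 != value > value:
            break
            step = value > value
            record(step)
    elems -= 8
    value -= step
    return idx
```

value = value - step

Transformed code:
def fn(value, idx, elems, step):
    value = emit(step) % (elems * idx)
    print(value)
    if step >= elems == elems:
        raise ValueError(value)
    else:
        step = step * 15
    elems = elems - step[idx]
    for res in idx:
        elems = elems * (idx <= idx)
        if 20 != value > value:
            break
    elems = elems - 8
    value = value - step
    return idx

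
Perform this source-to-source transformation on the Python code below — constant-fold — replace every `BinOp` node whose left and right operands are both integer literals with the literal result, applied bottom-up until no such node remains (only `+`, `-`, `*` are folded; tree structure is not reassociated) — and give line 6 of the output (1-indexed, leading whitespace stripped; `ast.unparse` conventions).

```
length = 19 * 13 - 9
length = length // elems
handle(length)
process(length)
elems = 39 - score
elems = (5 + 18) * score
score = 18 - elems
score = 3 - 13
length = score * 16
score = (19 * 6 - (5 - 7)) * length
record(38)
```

elems = 23 * score

Transformed code:
length = 238
length = length // elems
handle(length)
process(length)
elems = 39 - score
elems = 23 * score
score = 18 - elems
score = -10
length = score * 16
score = 116 * length
record(38)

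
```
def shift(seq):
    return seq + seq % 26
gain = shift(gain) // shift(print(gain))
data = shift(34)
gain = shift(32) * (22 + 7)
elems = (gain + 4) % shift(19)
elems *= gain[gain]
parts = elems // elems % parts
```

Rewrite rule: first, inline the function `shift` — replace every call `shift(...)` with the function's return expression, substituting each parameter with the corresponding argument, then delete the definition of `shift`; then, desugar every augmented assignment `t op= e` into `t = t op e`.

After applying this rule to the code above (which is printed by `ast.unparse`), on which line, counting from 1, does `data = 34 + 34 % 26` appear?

Transformed code:
gain = (gain + gain % 26) // (print(gain) + print(gain) % 26)
data = 34 + 34 % 26
gain = (32 + 32 % 26) * (22 + 7)
elems = (gain + 4) % (19 + 19 % 26)
elems = elems * gain[gain]
parts = elems // elems % parts

2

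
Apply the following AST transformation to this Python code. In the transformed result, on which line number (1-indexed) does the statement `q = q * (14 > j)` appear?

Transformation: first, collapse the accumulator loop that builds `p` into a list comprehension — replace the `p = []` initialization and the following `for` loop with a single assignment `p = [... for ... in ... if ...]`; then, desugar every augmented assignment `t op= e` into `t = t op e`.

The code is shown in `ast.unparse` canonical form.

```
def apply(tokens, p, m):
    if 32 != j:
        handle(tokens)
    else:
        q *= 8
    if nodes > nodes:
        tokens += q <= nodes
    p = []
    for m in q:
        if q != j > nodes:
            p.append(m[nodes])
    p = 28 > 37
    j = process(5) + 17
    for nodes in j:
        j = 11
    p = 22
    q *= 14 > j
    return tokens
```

14

Transformed code:
def apply(tokens, p, m):
    if 32 != j:
        handle(tokens)
    else:
        q = q * 8
    if nodes > nodes:
        tokens = tokens + (q <= nodes)
    p = [m[nodes] for m in q if q != j > nodes]
    p = 28 > 37
    j = process(5) + 17
    for nodes in j:
        j = 11
    p = 22
    q = q * (14 > j)
    return tokens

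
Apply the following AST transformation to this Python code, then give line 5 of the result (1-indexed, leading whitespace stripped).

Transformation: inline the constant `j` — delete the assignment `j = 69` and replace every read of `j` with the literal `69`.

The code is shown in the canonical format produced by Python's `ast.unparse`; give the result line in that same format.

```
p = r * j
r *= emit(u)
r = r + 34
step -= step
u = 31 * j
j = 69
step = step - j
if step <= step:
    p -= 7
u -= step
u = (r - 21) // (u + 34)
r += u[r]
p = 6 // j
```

Transformed code:
p = r * 69
r *= emit(u)
r = r + 34
step -= step
u = 31 * 69
step = step - 69
if step <= step:
    p -= 7
u -= step
u = (r - 21) // (u + 34)
r += u[r]
p = 6 // 69

u = 31 * 69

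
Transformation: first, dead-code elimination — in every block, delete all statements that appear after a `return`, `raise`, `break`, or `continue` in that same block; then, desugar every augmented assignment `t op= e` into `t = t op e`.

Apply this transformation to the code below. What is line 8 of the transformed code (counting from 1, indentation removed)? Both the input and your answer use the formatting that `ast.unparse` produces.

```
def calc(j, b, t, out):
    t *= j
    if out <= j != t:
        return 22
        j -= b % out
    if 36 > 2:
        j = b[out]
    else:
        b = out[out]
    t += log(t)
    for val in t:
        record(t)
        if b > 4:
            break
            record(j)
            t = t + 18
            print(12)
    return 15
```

b = out[out]

Transformed code:
def calc(j, b, t, out):
    t = t * j
    if out <= j != t:
        return 22
    if 36 > 2:
        j = b[out]
    else:
        b = out[out]
    t = t + log(t)
    for val in t:
        record(t)
        if b > 4:
            break
    return 15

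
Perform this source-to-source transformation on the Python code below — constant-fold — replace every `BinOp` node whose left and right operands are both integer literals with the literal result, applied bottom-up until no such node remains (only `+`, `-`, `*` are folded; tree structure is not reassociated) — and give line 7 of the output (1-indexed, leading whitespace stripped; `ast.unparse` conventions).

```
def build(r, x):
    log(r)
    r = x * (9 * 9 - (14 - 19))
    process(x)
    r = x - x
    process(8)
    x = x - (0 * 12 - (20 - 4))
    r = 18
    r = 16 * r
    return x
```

Transformed code:
def build(r, x):
    log(r)
    r = x * 86
    process(x)
    r = x - x
    process(8)
    x = x - -16
    r = 18
    r = 16 * r
    return x

x = x - -16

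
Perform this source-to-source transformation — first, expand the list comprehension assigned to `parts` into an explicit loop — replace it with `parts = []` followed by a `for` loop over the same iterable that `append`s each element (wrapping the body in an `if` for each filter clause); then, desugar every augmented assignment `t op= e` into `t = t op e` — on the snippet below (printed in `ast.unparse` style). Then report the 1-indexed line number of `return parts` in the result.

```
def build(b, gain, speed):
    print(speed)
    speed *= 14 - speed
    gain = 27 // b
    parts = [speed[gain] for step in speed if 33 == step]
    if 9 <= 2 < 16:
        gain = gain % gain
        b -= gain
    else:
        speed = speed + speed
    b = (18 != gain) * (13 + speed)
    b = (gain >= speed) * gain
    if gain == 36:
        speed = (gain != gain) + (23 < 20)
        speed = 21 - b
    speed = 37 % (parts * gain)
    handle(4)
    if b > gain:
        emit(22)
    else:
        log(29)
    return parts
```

Transformed code:
def build(b, gain, speed):
    print(speed)
    speed = speed * (14 - speed)
    gain = 27 // b
    parts = []
    for step in speed:
        if 33 == step:
            parts.append(speed[gain])
    if 9 <= 2 < 16:
        gain = gain % gain
        b = b - gain
    else:
        speed = speed + speed
    b = (18 != gain) * (13 + speed)
    b = (gain >= speed) * gain
    if gain == 36:
        speed = (gain != gain) + (23 < 20)
        speed = 21 - b
    speed = 37 % (parts * gain)
    handle(4)
    if b > gain:
        emit(22)
    else:
        log(29)
    return parts

25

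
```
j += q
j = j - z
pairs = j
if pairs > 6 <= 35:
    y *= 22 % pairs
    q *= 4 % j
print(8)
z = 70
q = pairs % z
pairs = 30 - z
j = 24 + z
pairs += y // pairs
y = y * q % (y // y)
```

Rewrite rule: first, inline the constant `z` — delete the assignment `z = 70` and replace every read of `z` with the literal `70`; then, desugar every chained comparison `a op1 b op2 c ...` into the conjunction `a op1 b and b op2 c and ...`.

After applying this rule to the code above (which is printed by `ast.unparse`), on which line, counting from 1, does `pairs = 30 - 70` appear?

Transformed code:
j += q
j = j - 70
pairs = j
if pairs > 6 and 6 <= 35:
    y *= 22 % pairs
    q *= 4 % j
print(8)
q = pairs % 70
pairs = 30 - 70
j = 24 + 70
pairs += y // pairs
y = y * q % (y // y)

9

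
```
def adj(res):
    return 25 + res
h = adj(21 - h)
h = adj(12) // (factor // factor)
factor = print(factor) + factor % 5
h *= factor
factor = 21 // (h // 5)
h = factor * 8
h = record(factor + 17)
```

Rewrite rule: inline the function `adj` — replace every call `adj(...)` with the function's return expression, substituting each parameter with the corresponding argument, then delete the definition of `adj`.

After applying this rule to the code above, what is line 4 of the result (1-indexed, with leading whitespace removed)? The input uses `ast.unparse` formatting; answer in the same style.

h *= factor

Transformed code:
h = 25 + (21 - h)
h = (25 + 12) // (factor // factor)
factor = print(factor) + factor % 5
h *= factor
factor = 21 // (h // 5)
h = factor * 8
h = record(factor + 17)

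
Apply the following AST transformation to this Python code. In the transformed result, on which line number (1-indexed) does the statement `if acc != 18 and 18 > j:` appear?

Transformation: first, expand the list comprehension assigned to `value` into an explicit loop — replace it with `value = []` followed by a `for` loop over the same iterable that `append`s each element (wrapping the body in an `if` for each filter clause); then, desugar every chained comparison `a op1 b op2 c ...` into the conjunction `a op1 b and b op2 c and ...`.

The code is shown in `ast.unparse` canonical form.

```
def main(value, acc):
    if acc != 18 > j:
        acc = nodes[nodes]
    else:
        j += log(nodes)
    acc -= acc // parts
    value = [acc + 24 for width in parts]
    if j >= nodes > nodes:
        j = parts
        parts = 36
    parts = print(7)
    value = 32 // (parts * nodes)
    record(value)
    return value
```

Transformed code:
def main(value, acc):
    if acc != 18 and 18 > j:
        acc = nodes[nodes]
    else:
        j += log(nodes)
    acc -= acc // parts
    value = []
    for width in parts:
        value.append(acc + 24)
    if j >= nodes and nodes > nodes:
        j = parts
        parts = 36
    parts = print(7)
    value = 32 // (parts * nodes)
    record(value)
    return value

2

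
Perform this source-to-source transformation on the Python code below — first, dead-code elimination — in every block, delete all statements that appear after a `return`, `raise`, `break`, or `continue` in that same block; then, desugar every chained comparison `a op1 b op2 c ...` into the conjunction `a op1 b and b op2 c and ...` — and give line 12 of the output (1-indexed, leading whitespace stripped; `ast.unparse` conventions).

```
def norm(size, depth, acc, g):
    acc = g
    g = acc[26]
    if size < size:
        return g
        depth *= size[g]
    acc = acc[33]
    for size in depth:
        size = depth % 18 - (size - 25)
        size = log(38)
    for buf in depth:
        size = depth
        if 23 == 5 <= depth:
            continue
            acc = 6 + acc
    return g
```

Transformed code:
def norm(size, depth, acc, g):
    acc = g
    g = acc[26]
    if size < size:
        return g
    acc = acc[33]
    for size in depth:
        size = depth % 18 - (size - 25)
        size = log(38)
    for buf in depth:
        size = depth
        if 23 == 5 and 5 <= depth:
            continue
    return g

if 23 == 5 and 5 <= depth:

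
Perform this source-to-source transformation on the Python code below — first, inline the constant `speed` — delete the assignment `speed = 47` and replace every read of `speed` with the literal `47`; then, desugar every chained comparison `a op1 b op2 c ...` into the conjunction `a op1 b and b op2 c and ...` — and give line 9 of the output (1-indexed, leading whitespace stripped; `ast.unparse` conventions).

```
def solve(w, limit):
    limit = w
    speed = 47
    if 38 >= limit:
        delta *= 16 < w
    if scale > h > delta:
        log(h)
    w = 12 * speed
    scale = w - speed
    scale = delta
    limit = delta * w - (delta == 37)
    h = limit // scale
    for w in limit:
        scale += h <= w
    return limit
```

scale = delta

Transformed code:
def solve(w, limit):
    limit = w
    if 38 >= limit:
        delta *= 16 < w
    if scale > h and h > delta:
        log(h)
    w = 12 * 47
    scale = w - 47
    scale = delta
    limit = delta * w - (delta == 37)
    h = limit // scale
    for w in limit:
        scale += h <= w
    return limit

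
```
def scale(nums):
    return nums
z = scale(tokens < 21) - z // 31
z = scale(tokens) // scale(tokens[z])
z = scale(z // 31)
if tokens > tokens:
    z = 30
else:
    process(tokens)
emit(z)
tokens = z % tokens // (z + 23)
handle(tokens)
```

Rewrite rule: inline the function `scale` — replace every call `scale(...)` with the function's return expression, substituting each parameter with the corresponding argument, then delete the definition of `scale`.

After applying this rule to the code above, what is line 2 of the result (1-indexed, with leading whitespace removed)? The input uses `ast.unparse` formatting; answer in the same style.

z = tokens // tokens[z]

Transformed code:
z = (tokens < 21) - z // 31
z = tokens // tokens[z]
z = z // 31
if tokens > tokens:
    z = 30
else:
    process(tokens)
emit(z)
tokens = z % tokens // (z + 23)
handle(tokens)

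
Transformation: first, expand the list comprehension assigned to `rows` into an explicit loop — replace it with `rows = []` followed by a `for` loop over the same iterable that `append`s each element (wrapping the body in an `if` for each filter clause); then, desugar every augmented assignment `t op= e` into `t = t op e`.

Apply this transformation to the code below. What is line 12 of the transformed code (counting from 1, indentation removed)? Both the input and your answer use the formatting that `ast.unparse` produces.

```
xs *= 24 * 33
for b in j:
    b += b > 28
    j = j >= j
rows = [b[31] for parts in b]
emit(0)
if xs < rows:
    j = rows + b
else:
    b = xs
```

b = xs

Transformed code:
xs = xs * (24 * 33)
for b in j:
    b = b + (b > 28)
    j = j >= j
rows = []
for parts in b:
    rows.append(b[31])
emit(0)
if xs < rows:
    j = rows + b
else:
    b = xs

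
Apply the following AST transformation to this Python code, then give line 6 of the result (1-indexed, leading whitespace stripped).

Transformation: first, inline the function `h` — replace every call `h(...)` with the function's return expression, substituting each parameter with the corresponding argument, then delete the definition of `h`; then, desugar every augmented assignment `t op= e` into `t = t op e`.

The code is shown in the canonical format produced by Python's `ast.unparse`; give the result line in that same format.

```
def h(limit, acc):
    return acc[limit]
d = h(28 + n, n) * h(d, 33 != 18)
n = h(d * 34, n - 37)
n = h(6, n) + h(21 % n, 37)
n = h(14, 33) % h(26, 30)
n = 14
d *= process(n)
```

d = d * process(n)

Transformed code:
d = n[28 + n] * (33 != 18)[d]
n = (n - 37)[d * 34]
n = n[6] + 37[21 % n]
n = 33[14] % 30[26]
n = 14
d = d * process(n)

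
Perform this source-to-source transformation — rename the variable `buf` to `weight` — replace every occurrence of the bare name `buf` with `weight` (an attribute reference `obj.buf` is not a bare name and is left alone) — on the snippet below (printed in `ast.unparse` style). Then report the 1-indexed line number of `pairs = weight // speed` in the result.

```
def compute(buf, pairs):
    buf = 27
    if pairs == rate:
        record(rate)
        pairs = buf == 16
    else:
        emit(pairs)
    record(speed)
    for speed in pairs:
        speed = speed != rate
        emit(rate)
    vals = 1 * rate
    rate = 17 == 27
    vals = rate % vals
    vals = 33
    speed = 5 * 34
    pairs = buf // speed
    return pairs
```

17

Transformed code:
def compute(weight, pairs):
    weight = 27
    if pairs == rate:
        record(rate)
        pairs = weight == 16
    else:
        emit(pairs)
    record(speed)
    for speed in pairs:
        speed = speed != rate
        emit(rate)
    vals = 1 * rate
    rate = 17 == 27
    vals = rate % vals
    vals = 33
    speed = 5 * 34
    pairs = weight // speed
    return pairs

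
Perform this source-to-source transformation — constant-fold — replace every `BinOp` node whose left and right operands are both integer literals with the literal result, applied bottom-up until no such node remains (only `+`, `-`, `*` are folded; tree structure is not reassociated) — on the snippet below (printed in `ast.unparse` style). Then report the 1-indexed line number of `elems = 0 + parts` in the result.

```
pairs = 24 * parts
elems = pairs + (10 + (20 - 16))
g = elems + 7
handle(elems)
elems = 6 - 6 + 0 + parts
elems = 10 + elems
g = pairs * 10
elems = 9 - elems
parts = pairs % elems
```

5

Transformed code:
pairs = 24 * parts
elems = pairs + 14
g = elems + 7
handle(elems)
elems = 0 + parts
elems = 10 + elems
g = pairs * 10
elems = 9 - elems
parts = pairs % elems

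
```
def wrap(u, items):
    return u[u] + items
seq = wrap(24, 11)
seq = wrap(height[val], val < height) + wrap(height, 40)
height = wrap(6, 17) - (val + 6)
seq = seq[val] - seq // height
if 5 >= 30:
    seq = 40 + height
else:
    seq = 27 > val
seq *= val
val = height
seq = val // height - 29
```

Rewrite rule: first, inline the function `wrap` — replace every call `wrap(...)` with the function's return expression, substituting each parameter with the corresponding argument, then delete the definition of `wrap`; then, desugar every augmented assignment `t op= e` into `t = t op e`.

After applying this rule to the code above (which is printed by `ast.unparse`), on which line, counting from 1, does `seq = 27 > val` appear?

Transformed code:
seq = 24[24] + 11
seq = height[val][height[val]] + (val < height) + (height[height] + 40)
height = 6[6] + 17 - (val + 6)
seq = seq[val] - seq // height
if 5 >= 30:
    seq = 40 + height
else:
    seq = 27 > val
seq = seq * val
val = height
seq = val // height - 29

8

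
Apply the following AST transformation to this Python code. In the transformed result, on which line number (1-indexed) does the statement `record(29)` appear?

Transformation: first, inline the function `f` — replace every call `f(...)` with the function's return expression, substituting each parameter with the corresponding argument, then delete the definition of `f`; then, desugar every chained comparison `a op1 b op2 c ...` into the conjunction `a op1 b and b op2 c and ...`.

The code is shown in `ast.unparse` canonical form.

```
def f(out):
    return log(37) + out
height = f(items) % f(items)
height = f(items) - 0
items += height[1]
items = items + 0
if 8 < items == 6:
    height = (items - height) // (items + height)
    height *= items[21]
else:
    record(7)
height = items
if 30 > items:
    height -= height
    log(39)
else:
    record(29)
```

15

Transformed code:
height = (log(37) + items) % (log(37) + items)
height = log(37) + items - 0
items += height[1]
items = items + 0
if 8 < items and items == 6:
    height = (items - height) // (items + height)
    height *= items[21]
else:
    record(7)
height = items
if 30 > items:
    height -= height
    log(39)
else:
    record(29)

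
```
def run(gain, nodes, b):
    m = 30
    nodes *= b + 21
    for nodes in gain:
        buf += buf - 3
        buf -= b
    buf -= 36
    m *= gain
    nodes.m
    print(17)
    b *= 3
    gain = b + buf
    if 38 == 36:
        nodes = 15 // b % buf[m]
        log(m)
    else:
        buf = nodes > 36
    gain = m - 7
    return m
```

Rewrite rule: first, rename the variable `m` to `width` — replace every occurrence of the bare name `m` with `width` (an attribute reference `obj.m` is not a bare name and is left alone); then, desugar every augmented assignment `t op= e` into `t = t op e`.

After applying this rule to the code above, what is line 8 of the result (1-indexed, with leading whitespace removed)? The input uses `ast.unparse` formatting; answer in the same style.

width = width * gain

Transformed code:
def run(gain, nodes, b):
    width = 30
    nodes = nodes * (b + 21)
    for nodes in gain:
        buf = buf + (buf - 3)
        buf = buf - b
    buf = buf - 36
    width = width * gain
    nodes.m
    print(17)
    b = b * 3
    gain = b + buf
    if 38 == 36:
        nodes = 15 // b % buf[width]
        log(width)
    else:
        buf = nodes > 36
    gain = width - 7
    return width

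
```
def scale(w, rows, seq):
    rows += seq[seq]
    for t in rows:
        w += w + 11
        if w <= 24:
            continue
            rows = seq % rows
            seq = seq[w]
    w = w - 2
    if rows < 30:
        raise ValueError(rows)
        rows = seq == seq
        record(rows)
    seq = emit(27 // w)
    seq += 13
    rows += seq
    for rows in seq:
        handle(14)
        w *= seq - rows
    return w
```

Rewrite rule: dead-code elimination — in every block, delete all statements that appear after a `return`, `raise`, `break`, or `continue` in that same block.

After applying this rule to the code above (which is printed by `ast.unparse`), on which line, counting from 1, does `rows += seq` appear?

12

Transformed code:
def scale(w, rows, seq):
    rows += seq[seq]
    for t in rows:
        w += w + 11
        if w <= 24:
            continue
    w = w - 2
    if rows < 30:
        raise ValueError(rows)
    seq = emit(27 // w)
    seq += 13
    rows += seq
    for rows in seq:
        handle(14)
        w *= seq - rows
    return w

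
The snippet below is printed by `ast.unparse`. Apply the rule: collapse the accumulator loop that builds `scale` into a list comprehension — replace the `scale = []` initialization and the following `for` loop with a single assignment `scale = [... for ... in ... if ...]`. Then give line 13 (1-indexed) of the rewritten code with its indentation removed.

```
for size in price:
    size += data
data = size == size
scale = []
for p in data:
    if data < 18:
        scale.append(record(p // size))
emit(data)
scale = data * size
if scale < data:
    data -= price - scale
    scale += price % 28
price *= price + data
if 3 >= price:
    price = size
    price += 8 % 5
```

Transformed code:
for size in price:
    size += data
data = size == size
scale = [record(p // size) for p in data if data < 18]
emit(data)
scale = data * size
if scale < data:
    data -= price - scale
    scale += price % 28
price *= price + data
if 3 >= price:
    price = size
    price += 8 % 5

price += 8 % 5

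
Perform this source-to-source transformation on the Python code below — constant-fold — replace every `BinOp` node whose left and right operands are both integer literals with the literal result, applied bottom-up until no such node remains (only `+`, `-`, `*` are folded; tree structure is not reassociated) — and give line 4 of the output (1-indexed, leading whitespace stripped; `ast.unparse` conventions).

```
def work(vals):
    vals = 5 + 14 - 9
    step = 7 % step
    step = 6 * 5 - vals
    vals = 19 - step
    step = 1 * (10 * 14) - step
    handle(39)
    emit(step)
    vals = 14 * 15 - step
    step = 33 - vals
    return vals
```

step = 30 - vals

Transformed code:
def work(vals):
    vals = 10
    step = 7 % step
    step = 30 - vals
    vals = 19 - step
    step = 140 - step
    handle(39)
    emit(step)
    vals = 210 - step
    step = 33 - vals
    return vals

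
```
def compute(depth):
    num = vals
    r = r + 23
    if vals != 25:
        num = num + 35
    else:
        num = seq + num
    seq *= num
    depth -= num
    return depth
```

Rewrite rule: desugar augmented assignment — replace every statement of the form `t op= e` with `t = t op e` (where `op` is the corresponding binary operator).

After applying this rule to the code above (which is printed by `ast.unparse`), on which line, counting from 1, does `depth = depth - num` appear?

Transformed code:
def compute(depth):
    num = vals
    r = r + 23
    if vals != 25:
        num = num + 35
    else:
        num = seq + num
    seq = seq * num
    depth = depth - num
    return depth

9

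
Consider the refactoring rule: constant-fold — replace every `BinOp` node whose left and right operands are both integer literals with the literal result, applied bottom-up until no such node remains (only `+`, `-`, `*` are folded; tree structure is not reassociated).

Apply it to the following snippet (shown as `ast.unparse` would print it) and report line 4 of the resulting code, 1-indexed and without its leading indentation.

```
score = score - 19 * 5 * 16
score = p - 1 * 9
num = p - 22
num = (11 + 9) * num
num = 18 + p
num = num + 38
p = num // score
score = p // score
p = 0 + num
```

Transformed code:
score = score - 1520
score = p - 9
num = p - 22
num = 20 * num
num = 18 + p
num = num + 38
p = num // score
score = p // score
p = 0 + num

num = 20 * num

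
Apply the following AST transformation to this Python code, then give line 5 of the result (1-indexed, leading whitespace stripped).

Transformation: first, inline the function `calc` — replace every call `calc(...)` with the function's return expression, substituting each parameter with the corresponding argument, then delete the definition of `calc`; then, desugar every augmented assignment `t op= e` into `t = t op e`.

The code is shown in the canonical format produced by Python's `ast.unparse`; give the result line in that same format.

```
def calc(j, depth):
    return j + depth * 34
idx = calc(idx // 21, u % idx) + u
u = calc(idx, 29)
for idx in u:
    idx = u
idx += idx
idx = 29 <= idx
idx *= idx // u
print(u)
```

Transformed code:
idx = idx // 21 + u % idx * 34 + u
u = idx + 29 * 34
for idx in u:
    idx = u
idx = idx + idx
idx = 29 <= idx
idx = idx * (idx // u)
print(u)

idx = idx + idx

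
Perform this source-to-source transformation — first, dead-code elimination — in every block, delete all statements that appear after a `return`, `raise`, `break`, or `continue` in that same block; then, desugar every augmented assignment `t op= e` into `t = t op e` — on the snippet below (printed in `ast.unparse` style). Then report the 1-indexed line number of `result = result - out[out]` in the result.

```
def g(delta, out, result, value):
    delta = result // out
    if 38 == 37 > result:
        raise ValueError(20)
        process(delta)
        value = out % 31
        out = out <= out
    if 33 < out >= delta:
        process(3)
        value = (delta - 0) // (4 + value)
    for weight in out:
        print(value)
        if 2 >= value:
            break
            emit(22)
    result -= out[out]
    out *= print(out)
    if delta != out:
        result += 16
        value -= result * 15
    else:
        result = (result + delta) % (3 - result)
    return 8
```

Transformed code:
def g(delta, out, result, value):
    delta = result // out
    if 38 == 37 > result:
        raise ValueError(20)
    if 33 < out >= delta:
        process(3)
        value = (delta - 0) // (4 + value)
    for weight in out:
        print(value)
        if 2 >= value:
            break
    result = result - out[out]
    out = out * print(out)
    if delta != out:
        result = result + 16
        value = value - result * 15
    else:
        result = (result + delta) % (3 - result)
    return 8

12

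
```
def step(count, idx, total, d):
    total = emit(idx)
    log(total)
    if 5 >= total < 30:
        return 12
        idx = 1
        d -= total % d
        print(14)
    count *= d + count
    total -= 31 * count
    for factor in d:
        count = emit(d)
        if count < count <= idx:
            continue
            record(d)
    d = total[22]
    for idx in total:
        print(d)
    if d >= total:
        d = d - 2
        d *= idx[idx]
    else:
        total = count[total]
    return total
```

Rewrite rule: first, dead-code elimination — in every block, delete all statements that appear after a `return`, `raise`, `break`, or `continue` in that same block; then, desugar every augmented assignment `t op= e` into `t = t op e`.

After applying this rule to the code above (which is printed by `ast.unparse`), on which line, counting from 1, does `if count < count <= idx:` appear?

10

Transformed code:
def step(count, idx, total, d):
    total = emit(idx)
    log(total)
    if 5 >= total < 30:
        return 12
    count = count * (d + count)
    total = total - 31 * count
    for factor in d:
        count = emit(d)
        if count < count <= idx:
            continue
    d = total[22]
    for idx in total:
        print(d)
    if d >= total:
        d = d - 2
        d = d * idx[idx]
    else:
        total = count[total]
    return total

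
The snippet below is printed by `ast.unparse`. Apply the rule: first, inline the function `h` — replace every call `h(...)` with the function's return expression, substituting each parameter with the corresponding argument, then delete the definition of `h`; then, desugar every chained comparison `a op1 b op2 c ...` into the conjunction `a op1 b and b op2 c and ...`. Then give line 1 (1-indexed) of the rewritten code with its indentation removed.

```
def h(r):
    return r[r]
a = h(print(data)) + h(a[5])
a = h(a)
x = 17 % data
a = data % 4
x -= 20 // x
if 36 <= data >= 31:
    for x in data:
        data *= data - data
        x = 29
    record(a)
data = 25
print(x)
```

Transformed code:
a = print(data)[print(data)] + a[5][a[5]]
a = a[a]
x = 17 % data
a = data % 4
x -= 20 // x
if 36 <= data and data >= 31:
    for x in data:
        data *= data - data
        x = 29
    record(a)
data = 25
print(x)

a = print(data)[print(data)] + a[5][a[5]]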